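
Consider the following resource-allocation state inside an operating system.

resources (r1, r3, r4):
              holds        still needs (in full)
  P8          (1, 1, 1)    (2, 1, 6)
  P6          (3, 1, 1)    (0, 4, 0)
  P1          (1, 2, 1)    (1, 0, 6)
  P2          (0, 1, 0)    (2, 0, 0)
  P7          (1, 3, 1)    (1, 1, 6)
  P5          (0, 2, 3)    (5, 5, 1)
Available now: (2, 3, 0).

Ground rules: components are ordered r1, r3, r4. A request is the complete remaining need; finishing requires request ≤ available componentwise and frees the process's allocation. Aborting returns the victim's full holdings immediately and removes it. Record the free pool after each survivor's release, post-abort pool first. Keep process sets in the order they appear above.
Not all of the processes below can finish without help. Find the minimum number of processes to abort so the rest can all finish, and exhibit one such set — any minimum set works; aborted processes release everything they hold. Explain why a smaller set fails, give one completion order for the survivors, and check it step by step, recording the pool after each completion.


Minimum abort set: P8 and P7.
Key observation: aborting P8 and P7 returns (2, 4, 2), and P1 — hopeless before — runs at step 3 with the returned capacity in the pool.
Why nothing smaller works — every single abort fails: P8 alone leaves P1 blocked (short on r4); P6 alone leaves P8 blocked (short on r4); P1 alone leaves P8 blocked (short on r4); P2 alone leaves P8 blocked (short on r4); P7 alone leaves P8 blocked (short on r4); P5 alone leaves P8 blocked (short on r4).
One survivor order: P6, P5, P1, P2. Check, step by step (post-abort pool first):
  pool = (4, 7, 2)
  P6: need (0, 4, 0) fits (4, 7, 2); releases (3, 1, 1), pool now (7, 8, 3)
  P5: need (5, 5, 1) fits (7, 8, 3); releases (0, 2, 3), pool now (7, 10, 6)
  P1: need (1, 0, 6) fits (7, 10, 6); releases (1, 2, 1), pool now (8, 12, 7)
  P2: need (2, 0, 0) fits (8, 12, 7); releases (0, 1, 0), pool now (8, 13, 7)


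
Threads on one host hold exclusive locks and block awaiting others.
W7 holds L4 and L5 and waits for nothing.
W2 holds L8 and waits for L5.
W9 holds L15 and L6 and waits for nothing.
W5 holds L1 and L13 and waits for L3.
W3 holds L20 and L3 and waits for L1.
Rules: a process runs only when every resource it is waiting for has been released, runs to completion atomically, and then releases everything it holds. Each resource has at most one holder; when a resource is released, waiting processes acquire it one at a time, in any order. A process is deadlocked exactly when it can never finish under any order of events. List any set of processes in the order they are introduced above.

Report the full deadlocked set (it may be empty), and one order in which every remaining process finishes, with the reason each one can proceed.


The deadlocked set is W5 and W3.
Key observation: the wait chain closes on itself along W5 -> W3 -> W5; no other process is dragged down with it.
The rest can finish in the order W7, W9, W2.
Verifying each step:
  run W7 (it waits on nothing); releases L4 and L5
  run W9 (it waits on nothing); releases L15 and L6
  W2: everything it awaited (L5) is free; runs, freeing L8


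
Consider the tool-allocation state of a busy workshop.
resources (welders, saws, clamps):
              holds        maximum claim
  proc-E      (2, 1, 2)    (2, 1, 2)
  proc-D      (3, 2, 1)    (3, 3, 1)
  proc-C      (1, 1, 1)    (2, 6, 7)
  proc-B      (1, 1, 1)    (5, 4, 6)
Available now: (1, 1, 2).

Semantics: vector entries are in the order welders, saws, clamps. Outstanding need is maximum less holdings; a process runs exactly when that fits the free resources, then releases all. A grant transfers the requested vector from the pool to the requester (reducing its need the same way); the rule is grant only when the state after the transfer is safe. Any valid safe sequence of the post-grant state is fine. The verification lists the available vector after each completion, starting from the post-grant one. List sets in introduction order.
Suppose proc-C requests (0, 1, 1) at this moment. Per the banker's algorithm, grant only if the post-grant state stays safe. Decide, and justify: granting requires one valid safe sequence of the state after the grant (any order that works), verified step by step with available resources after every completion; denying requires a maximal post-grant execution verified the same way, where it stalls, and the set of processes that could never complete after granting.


DENY. Granting would leave the state unsafe.
Key observation: no order helps: past proc-E, proc-D, the free pool tops out at (6, 3, 4), below what each blocked process needs in clamps.
Pretend the grant happened; the run proc-E, proc-D goes as far as possible. Verifying each step:
  pool = (1, 0, 1)
  run proc-E (needs (0, 0, 0), free (1, 0, 1)); after release of (2, 1, 2) the pool is (3, 1, 3)
  run proc-D (needs (0, 1, 0), free (3, 1, 3)); after release of (3, 2, 1) the pool is (6, 3, 4)
  blocked: proc-C wants (1, 4, 5), pool (6, 3, 4) — not enough saws and clamps
  blocked: proc-B wants (4, 3, 5), pool (6, 3, 4) — not enough clamps
Post-grant, the permanently blocked set is proc-C and proc-B.


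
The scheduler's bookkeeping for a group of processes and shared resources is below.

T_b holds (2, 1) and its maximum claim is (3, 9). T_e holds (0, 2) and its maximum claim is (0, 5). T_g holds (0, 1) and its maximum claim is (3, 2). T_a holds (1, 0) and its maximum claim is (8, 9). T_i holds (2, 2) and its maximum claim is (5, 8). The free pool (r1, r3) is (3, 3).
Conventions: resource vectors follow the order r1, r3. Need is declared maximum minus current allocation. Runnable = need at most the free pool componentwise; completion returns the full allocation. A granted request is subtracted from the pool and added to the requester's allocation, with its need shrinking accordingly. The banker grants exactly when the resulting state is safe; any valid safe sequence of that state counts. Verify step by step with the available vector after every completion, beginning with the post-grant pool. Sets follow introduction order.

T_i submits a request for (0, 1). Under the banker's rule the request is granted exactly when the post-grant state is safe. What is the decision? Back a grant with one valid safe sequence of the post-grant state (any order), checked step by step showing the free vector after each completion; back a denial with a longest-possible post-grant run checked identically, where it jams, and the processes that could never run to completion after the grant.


GRANT. The post-grant state is safe; one safe sequence: T_g, T_e, T_i, T_b, T_a.
Key observation: post-grant, (3, 2) remains, and an order beginning with T_g completes everyone.
Step-by-step check of the post-grant state:
  pool = (3, 2)
  run T_g (needs (3, 1), free (3, 2)); after release of (0, 1) the pool is (3, 3)
  run T_e (needs (0, 3), free (3, 3)); after release of (0, 2) the pool is (3, 5)
  run T_i (needs (3, 5), free (3, 5)); after release of (2, 3) the pool is (5, 8)
  run T_b (needs (1, 8), free (5, 8)); after release of (2, 1) the pool is (7, 9)
  run T_a (needs (7, 9), free (7, 9)); after release of (1, 0) the pool is (8, 9)


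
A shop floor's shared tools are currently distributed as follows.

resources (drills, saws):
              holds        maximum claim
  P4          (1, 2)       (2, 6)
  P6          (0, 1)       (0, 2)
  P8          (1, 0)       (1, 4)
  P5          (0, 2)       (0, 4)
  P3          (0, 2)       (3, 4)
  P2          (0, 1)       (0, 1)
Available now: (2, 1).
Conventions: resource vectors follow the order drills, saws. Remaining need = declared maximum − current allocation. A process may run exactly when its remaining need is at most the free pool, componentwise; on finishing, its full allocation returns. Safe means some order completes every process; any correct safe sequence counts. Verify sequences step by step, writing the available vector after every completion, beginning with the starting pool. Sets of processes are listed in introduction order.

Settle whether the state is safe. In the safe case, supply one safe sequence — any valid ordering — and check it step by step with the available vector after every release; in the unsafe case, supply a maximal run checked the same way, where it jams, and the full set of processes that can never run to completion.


SAFE, for example via the order P2, P5, P8, P6, P3, P4.
Key observation: P5 marks the first exact bind of the order: its need (0, 2) fits the free (2, 2) with zero slack on a requested resource.
Check, step by step:
  pool = (2, 1)
  P2 needs (0, 0) <= (2, 1) -> finishes; pool += (0, 1) = (2, 2)
  P5 needs (0, 2) <= (2, 2) -> finishes; pool += (0, 2) = (2, 4)
  P8 needs (0, 4) <= (2, 4) -> finishes; pool += (1, 0) = (3, 4)
  P6 needs (0, 1) <= (3, 4) -> finishes; pool += (0, 1) = (3, 5)
  P3 needs (3, 2) <= (3, 5) -> finishes; pool += (0, 2) = (3, 7)
  P4 needs (1, 4) <= (3, 7) -> finishes; pool += (1, 2) = (4, 9)


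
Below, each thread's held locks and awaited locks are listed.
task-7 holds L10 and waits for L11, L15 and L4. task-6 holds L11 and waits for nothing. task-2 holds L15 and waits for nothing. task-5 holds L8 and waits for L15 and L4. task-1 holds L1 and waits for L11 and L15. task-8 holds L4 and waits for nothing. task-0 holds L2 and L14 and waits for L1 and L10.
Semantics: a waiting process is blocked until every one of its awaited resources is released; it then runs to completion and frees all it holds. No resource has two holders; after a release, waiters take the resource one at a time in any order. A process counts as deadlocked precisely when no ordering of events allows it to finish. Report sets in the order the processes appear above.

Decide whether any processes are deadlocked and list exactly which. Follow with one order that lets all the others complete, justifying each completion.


The deadlocked set is empty.
Key observation: all waits point, directly or indirectly, at processes that can finish, so nothing is permanently blocked.
A valid finishing order for the others: task-6, task-2, task-1, task-8, task-7, task-0, task-5.
Verifying each step:
  task-6 waits on nothing -> runs at once and releases L11
  task-2 waits on nothing -> runs at once and releases L15
  task-1: everything it awaited (L11 and L15) is free; runs, freeing L1
  task-8 waits on nothing -> runs at once and releases L4
  task-7: everything it awaited (L11, L15 and L4) is free; runs, freeing L10
  task-0: everything it awaited (L1 and L10) is free; runs, freeing L2 and L14
  task-5: everything it awaited (L15 and L4) is free; runs, freeing L8


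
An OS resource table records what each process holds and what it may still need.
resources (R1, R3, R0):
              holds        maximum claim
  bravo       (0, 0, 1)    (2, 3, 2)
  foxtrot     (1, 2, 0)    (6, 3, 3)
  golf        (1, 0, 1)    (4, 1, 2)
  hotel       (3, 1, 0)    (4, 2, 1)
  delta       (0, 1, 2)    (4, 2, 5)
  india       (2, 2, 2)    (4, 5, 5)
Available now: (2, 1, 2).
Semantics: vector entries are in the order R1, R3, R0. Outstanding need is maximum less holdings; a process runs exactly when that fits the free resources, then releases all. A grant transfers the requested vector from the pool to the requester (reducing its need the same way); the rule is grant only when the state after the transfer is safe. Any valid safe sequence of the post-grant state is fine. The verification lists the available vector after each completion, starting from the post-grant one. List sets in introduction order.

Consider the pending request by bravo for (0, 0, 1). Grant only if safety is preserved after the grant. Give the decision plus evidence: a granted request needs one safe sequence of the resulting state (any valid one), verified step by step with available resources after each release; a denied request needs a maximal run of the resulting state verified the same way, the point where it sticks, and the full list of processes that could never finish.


DENY. Granting would leave the state unsafe.
Key observation: after hotel, golf the pool peaks at (6, 2, 2), and each blocked process is short somewhere: bravo on R3; foxtrot on R0; delta on R0; india on R3, R0.
Pretend the grant happened; the run hotel, golf goes as far as possible. Verifying each step:
  pool = (2, 1, 1)
  run hotel (needs (1, 1, 1), free (2, 1, 1)); after release of (3, 1, 0) the pool is (5, 2, 1)
  run golf (needs (3, 1, 1), free (5, 2, 1)); after release of (1, 0, 1) the pool is (6, 2, 2)
  blocked: bravo wants (2, 3, 0), pool (6, 2, 2) — not enough R3
  blocked: foxtrot wants (5, 1, 3), pool (6, 2, 2) — not enough R0
  blocked: delta wants (4, 1, 3), pool (6, 2, 2) — not enough R0
  blocked: india wants (2, 3, 3), pool (6, 2, 2) — not enough R3 and R0
Had the request been granted, bravo, foxtrot, delta and india could never finish.


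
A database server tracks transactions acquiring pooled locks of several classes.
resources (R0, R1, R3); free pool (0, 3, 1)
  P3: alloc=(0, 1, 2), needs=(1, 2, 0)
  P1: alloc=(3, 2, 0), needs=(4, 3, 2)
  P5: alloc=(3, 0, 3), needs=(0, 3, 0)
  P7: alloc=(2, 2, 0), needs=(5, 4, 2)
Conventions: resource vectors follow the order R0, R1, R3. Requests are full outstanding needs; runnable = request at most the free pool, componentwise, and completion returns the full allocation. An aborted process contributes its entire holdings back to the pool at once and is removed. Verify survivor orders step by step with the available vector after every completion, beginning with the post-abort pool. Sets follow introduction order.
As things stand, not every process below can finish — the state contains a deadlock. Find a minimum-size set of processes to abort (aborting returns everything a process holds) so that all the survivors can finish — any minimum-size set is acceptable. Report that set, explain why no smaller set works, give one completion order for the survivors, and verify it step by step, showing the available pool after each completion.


Minimum abort set: P7.
Key observation: before aborting P7, P1 was permanently blocked — no order could ever run it; afterwards it completes at step 3.
Why nothing smaller works: aborting no one leaves the state deadlocked as given.
Survivors finish in the order: P3, P5, P1. Step-by-step check (pool after the aborts first):
  pool = (2, 5, 1)
  run P3 (needs (1, 2, 0), free (2, 5, 1)); after release of (0, 1, 2) the pool is (2, 6, 3)
  run P5 (needs (0, 3, 0), free (2, 6, 3)); after release of (3, 0, 3) the pool is (5, 6, 6)
  run P1 (needs (4, 3, 2), free (5, 6, 6)); after release of (3, 2, 0) the pool is (8, 8, 6)


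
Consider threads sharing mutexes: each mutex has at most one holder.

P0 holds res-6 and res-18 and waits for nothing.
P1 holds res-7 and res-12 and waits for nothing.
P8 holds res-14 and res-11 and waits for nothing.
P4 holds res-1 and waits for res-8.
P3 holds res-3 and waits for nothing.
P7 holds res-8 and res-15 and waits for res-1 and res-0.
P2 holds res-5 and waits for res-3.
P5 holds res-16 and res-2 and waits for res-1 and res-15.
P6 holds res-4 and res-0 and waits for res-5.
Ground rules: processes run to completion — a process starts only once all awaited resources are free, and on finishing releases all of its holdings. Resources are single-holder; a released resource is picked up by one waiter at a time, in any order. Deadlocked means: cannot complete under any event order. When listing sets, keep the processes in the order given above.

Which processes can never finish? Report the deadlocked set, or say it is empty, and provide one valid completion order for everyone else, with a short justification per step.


Deadlocked: P4, P7 and P5.
Key observation: P4 -> P7 -> P4 is a circular wait — nothing in it can go first; P5 waits into the deadlock from upstream.
One completion order for the rest: P8, P1, P0, P3, P2, P6.
Verifying each step:
  run P8 (it waits on nothing); releases res-14 and res-11
  run P1 (it waits on nothing); releases res-7 and res-12
  run P0 (it waits on nothing); releases res-6 and res-18
  run P3 (it waits on nothing); releases res-3
  P2 waits on res-3 — all released -> runs and releases res-5
  P6 waits on res-5 — all released -> runs and releases res-4 and res-0


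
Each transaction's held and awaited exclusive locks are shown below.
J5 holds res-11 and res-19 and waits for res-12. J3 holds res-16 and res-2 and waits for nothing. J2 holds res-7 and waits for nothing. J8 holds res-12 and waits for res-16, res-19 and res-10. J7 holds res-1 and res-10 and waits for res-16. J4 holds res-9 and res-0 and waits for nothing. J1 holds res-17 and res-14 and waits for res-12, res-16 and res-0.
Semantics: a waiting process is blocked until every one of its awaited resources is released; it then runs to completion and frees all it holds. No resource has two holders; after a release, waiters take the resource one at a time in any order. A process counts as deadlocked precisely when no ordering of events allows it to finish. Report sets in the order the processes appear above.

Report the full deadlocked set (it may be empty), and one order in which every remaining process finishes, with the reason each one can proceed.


The deadlocked set is J5, J8 and J1.
Key observation: the loop J5 -> J8 -> J5 blocks itself forever; J1 waits into the deadlock from upstream.
A valid finishing order for the others: J4, J2, J3, J7.
Walking it through:
  run J4 (it waits on nothing); releases res-9 and res-0
  run J2 (it waits on nothing); releases res-7
  run J3 (it waits on nothing); releases res-16 and res-2
  J7: everything it awaited (res-16) is free; runs, freeing res-1 and res-10


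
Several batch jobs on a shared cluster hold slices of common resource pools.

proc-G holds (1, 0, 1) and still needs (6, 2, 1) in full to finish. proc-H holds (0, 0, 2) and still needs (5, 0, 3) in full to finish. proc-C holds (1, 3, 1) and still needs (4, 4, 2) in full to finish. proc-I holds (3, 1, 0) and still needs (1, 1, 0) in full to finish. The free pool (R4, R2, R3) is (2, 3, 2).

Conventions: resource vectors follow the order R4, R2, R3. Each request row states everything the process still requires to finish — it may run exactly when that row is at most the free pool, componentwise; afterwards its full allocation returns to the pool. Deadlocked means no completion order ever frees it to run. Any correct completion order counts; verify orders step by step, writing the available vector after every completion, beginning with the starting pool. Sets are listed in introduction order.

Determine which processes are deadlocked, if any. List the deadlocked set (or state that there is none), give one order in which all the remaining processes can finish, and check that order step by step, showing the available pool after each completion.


The deadlocked set is empty.
Key observation: beginning at proc-I, releases accumulate fast enough that every process eventually fits.
One completion order for the rest: proc-I, proc-C, proc-H, proc-G. Check, step by step:
  pool = (2, 3, 2)
  run proc-I (needs (1, 1, 0), free (2, 3, 2)); after release of (3, 1, 0) the pool is (5, 4, 2)
  run proc-C (needs (4, 4, 2), free (5, 4, 2)); after release of (1, 3, 1) the pool is (6, 7, 3)
  run proc-H (needs (5, 0, 3), free (6, 7, 3)); after release of (0, 0, 2) the pool is (6, 7, 5)
  run proc-G (needs (6, 2, 1), free (6, 7, 5)); after release of (1, 0, 1) the pool is (7, 7, 6)


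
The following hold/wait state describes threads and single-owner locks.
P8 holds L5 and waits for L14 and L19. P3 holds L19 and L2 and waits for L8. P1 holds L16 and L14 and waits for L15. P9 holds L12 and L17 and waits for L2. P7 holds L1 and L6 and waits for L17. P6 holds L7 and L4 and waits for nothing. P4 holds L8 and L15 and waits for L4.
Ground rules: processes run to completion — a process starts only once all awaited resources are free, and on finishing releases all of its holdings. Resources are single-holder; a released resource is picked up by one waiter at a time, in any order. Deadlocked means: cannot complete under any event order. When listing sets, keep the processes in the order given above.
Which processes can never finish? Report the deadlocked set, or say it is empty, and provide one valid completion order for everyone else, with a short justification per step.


No process is deadlocked.
Key observation: every chain of waits terminates; starting from the processes that wait on nothing, all the rest unlock in turn.
One completion order for the rest: P6, P4, P1, P3, P9, P8, P7.
Step-by-step check:
  P6 waits on nothing -> runs at once and releases L7 and L4
  P4 waits on L4 — all released -> runs and releases L8 and L15
  P1 waits on L15 — all released -> runs and releases L16 and L14
  P3 waits on L8 — all released -> runs and releases L19 and L2
  P9 waits on L2 — all released -> runs and releases L12 and L17
  P8 waits on L14 and L19 — all released -> runs and releases L5
  P7 waits on L17 — all released -> runs and releases L1 and L6


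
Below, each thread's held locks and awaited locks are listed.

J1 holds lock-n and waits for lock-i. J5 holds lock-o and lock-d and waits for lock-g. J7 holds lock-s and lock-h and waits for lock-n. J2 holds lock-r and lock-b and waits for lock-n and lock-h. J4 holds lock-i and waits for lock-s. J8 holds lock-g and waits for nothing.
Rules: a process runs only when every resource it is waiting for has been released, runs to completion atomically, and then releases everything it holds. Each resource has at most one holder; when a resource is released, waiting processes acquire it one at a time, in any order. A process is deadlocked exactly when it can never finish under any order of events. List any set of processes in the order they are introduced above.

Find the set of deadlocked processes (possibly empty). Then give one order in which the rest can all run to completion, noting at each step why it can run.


Deadlocked: J1, J7, J2 and J4.
Key observation: the wait chain closes on itself along J1 -> J4 -> J7 -> J1; J2 waits into the deadlock from upstream.
One completion order for the rest: J8, J5.
Walking it through:
  run J8 (it waits on nothing); releases lock-g
  run J5 (all its waits — lock-g — are resolved); releases lock-o and lock-d


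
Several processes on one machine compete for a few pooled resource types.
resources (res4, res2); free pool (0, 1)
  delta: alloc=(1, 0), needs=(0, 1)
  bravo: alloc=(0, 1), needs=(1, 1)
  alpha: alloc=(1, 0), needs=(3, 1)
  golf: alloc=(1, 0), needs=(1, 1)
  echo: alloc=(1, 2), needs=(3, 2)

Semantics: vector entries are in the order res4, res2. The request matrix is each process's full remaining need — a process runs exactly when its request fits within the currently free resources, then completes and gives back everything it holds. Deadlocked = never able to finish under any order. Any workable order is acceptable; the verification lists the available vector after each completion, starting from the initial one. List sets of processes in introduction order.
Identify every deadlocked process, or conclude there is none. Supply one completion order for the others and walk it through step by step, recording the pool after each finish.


Deadlocked: alpha and echo.
Key observation: no order helps: past delta, golf, bravo, the free pool tops out at (2, 2), below what each blocked process needs in res4.
The rest can finish in the order delta, golf, bravo. Verifying each step:
  pool = (0, 1)
  delta needs (0, 1) <= (0, 1) -> finishes; pool += (1, 0) = (1, 1)
  golf needs (1, 1) <= (1, 1) -> finishes; pool += (1, 0) = (2, 1)
  bravo needs (1, 1) <= (2, 1) -> finishes; pool += (0, 1) = (2, 2)
The stuck group stays short no matter what:
  blocked: alpha wants (3, 1), pool (2, 2) — not enough res4
  blocked: echo wants (3, 2), pool (2, 2) — not enough res4


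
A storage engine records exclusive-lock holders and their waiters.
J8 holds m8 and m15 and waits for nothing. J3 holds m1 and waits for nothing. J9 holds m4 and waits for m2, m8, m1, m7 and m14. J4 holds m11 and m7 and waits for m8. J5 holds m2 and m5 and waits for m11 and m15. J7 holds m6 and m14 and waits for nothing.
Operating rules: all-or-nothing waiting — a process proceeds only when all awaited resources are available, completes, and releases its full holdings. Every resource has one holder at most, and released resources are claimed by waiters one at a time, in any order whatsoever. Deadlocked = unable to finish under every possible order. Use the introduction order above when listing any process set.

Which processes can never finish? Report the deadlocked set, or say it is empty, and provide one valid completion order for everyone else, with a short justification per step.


No process is deadlocked.
Key observation: the waits form no ring: some process can always run, and its releases unblock the others one by one.
A valid finishing order for the others: J8, J7, J3, J4, J5, J9.
Check, step by step:
  J8: no waits; runs immediately, freeing m8 and m15
  J7: no waits; runs immediately, freeing m6 and m14
  J3: no waits; runs immediately, freeing m1
  J4: everything it awaited (m8) is free; runs, freeing m11 and m7
  J5: everything it awaited (m11 and m15) is free; runs, freeing m2 and m5
  J9: everything it awaited (m2, m8, m1, m7 and m14) is free; runs, freeing m4


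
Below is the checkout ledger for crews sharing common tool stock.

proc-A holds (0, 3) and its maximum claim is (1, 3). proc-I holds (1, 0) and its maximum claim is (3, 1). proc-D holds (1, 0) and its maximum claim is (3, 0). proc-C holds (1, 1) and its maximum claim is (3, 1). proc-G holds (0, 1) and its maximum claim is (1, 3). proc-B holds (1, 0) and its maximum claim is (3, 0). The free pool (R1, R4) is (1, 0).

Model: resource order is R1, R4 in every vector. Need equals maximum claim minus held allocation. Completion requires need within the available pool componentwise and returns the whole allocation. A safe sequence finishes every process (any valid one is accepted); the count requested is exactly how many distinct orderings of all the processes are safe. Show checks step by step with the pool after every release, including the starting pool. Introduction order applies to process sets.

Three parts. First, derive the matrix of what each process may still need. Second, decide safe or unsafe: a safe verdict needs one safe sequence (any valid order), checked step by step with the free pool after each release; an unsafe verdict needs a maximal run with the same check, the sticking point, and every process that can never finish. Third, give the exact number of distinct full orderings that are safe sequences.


(1) Remaining need (order R1, R4):
  proc-A: (1, 0)
  proc-I: (2, 1)
  proc-D: (2, 0)
  proc-C: (2, 0)
  proc-G: (1, 2)
  proc-B: (2, 0)
(2) UNSAFE.
Key observation: no order helps: past proc-A, proc-G, the free pool tops out at (1, 4), below what each blocked process needs in R1.
Going as far as possible: proc-A, proc-G; after that, nothing fits. Verifying each step:
  pool = (1, 0)
  proc-A: need (1, 0) fits (1, 0); releases (0, 3), pool now (1, 3)
  proc-G: need (1, 2) fits (1, 3); releases (0, 1), pool now (1, 4)
  proc-I still needs (2, 1) but only (1, 4) is free — short on R1
  proc-D still needs (2, 0) but only (1, 4) is free — short on R1
  proc-C still needs (2, 0) but only (1, 4) is free — short on R1
  proc-B still needs (2, 0) but only (1, 4) is free — short on R1
Never able to finish: proc-I, proc-D, proc-C and proc-B.
(3) Exactly 0 of the possible complete orderings are safe sequences.


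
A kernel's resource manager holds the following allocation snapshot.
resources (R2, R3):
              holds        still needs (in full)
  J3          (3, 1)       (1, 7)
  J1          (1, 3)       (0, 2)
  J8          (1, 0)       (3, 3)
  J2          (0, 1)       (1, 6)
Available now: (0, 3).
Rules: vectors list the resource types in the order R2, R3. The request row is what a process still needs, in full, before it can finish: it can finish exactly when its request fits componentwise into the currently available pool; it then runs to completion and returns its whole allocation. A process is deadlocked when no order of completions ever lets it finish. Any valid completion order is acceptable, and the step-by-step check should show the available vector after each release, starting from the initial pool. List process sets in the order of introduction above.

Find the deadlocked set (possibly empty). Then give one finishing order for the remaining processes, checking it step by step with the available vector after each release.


Nothing here is deadlocked.
Key observation: there is always a runnable process — J1 first — so the state unwinds completely.
The rest can finish in the order J1, J2, J3, J8. Verifying each step:
  pool = (0, 3)
  run J1 (needs (0, 2), free (0, 3)); after release of (1, 3) the pool is (1, 6)
  run J2 (needs (1, 6), free (1, 6)); after release of (0, 1) the pool is (1, 7)
  run J3 (needs (1, 7), free (1, 7)); after release of (3, 1) the pool is (4, 8)
  run J8 (needs (3, 3), free (4, 8)); after release of (1, 0) the pool is (5, 8)


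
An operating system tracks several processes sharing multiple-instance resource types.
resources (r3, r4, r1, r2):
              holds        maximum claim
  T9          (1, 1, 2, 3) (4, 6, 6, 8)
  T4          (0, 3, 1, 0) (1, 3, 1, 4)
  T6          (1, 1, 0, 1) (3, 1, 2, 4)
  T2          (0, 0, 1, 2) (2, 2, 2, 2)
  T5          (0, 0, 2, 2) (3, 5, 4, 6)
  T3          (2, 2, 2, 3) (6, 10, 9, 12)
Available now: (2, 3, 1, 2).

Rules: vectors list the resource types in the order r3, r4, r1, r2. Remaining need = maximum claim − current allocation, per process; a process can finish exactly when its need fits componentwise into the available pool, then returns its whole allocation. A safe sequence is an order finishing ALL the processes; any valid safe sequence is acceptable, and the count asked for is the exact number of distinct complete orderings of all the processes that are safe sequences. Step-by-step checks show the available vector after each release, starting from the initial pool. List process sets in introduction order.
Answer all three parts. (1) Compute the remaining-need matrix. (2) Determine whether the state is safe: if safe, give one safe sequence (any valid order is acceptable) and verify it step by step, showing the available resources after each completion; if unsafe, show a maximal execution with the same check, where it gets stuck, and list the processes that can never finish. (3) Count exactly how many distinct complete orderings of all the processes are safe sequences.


(1) Need matrix, components ordered r3, r4, r1, r2:
  T9: (3, 5, 4, 5)
  T4: (1, 0, 0, 4)
  T6: (2, 0, 2, 3)
  T2: (2, 2, 1, 0)
  T5: (3, 5, 2, 4)
  T3: (4, 8, 7, 9)
(2) SAFE. One safe sequence: T2, T6, T4, T5, T9, T3.
Key observation: T2 is the earliest step where a requested resource binds exactly: need (2, 2, 1, 0), pool (2, 3, 1, 2) at its turn.
Walking it through:
  pool = (2, 3, 1, 2)
  T2: need (2, 2, 1, 0) fits (2, 3, 1, 2); releases (0, 0, 1, 2), pool now (2, 3, 2, 4)
  T6: need (2, 0, 2, 3) fits (2, 3, 2, 4); releases (1, 1, 0, 1), pool now (3, 4, 2, 5)
  T4: need (1, 0, 0, 4) fits (3, 4, 2, 5); releases (0, 3, 1, 0), pool now (3, 7, 3, 5)
  T5: need (3, 5, 2, 4) fits (3, 7, 3, 5); releases (0, 0, 2, 2), pool now (3, 7, 5, 7)
  T9: need (3, 5, 4, 5) fits (3, 7, 5, 7); releases (1, 1, 2, 3), pool now (4, 8, 7, 10)
  T3: need (4, 8, 7, 9) fits (4, 8, 7, 10); releases (2, 2, 2, 3), pool now (6, 10, 9, 13)
(3) Exactly 2 of the possible complete orderings are safe sequences.


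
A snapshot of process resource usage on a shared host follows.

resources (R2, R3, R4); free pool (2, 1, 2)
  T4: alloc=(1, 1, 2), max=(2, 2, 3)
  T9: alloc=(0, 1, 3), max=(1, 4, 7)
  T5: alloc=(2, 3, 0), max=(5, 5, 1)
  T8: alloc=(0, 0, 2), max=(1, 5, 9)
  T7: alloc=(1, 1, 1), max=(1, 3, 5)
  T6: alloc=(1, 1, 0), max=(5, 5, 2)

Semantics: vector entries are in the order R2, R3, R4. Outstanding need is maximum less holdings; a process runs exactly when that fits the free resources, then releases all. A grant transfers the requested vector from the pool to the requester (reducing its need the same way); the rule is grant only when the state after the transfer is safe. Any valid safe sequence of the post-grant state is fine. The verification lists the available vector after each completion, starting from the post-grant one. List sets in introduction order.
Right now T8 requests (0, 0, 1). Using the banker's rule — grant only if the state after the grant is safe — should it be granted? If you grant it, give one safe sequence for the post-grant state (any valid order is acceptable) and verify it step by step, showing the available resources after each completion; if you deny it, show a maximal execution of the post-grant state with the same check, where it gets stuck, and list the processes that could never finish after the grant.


DENY — the pretend-granted state is unsafe.
Key observation: the wall is R4: completing T4, T5, T6 brings the pool only to (6, 6, 3), and all the rest need more.
Pretend the grant happened; the run T4, T5, T6 goes as far as possible. Step-by-step check:
  pool = (2, 1, 1)
  T4 needs (1, 1, 1) <= (2, 1, 1) -> finishes; pool += (1, 1, 2) = (3, 2, 3)
  T5 needs (3, 2, 1) <= (3, 2, 3) -> finishes; pool += (2, 3, 0) = (5, 5, 3)
  T6 needs (4, 4, 2) <= (5, 5, 3) -> finishes; pool += (1, 1, 0) = (6, 6, 3)
  T9 still needs (1, 3, 4) but only (6, 6, 3) is free — short on R4
  T8 still needs (1, 5, 6) but only (6, 6, 3) is free — short on R4
  T7 still needs (0, 2, 4) but only (6, 6, 3) is free — short on R4
Had the request been granted, T9, T8 and T7 could never finish.


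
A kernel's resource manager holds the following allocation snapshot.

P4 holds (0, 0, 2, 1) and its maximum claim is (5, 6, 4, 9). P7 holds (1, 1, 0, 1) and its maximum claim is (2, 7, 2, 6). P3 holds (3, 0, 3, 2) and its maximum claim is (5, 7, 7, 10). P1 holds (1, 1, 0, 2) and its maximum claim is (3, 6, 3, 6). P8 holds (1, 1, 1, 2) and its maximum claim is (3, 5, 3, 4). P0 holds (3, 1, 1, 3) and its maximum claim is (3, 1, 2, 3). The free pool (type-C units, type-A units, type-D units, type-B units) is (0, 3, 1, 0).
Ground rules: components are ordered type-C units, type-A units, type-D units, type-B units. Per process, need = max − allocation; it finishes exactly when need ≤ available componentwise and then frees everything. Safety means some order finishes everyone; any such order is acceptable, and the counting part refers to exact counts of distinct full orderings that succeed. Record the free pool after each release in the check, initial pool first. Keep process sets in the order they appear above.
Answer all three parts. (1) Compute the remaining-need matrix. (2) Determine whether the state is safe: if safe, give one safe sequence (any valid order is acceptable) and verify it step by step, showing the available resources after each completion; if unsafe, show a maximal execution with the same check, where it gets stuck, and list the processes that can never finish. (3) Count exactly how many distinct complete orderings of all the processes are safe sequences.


(1) Remaining need (order type-C units, type-A units, type-D units, type-B units):
  P4: (5, 6, 2, 8)
  P7: (1, 6, 2, 5)
  P3: (2, 7, 4, 8)
  P1: (2, 5, 3, 4)
  P8: (2, 4, 2, 2)
  P0: (0, 0, 1, 0)
(2) The state is SAFE; one workable sequence: P0, P8, P1, P7, P4, P3.
Key observation: the first exact fit in this order is P0 — it needs (0, 0, 1, 0) with (0, 3, 1, 0) free, meeting a requested resource to the last unit.
Step-by-step check:
  pool = (0, 3, 1, 0)
  P0 needs (0, 0, 1, 0) <= (0, 3, 1, 0) -> finishes; pool += (3, 1, 1, 3) = (3, 4, 2, 3)
  P8 needs (2, 4, 2, 2) <= (3, 4, 2, 3) -> finishes; pool += (1, 1, 1, 2) = (4, 5, 3, 5)
  P1 needs (2, 5, 3, 4) <= (4, 5, 3, 5) -> finishes; pool += (1, 1, 0, 2) = (5, 6, 3, 7)
  P7 needs (1, 6, 2, 5) <= (5, 6, 3, 7) -> finishes; pool += (1, 1, 0, 1) = (6, 7, 3, 8)
  P4 needs (5, 6, 2, 8) <= (6, 7, 3, 8) -> finishes; pool += (0, 0, 2, 1) = (6, 7, 5, 9)
  P3 needs (2, 7, 4, 8) <= (6, 7, 5, 9) -> finishes; pool += (3, 0, 3, 2) = (9, 7, 8, 11)
(3) The exact count: 1 of the possible complete orderings is a safe sequence.


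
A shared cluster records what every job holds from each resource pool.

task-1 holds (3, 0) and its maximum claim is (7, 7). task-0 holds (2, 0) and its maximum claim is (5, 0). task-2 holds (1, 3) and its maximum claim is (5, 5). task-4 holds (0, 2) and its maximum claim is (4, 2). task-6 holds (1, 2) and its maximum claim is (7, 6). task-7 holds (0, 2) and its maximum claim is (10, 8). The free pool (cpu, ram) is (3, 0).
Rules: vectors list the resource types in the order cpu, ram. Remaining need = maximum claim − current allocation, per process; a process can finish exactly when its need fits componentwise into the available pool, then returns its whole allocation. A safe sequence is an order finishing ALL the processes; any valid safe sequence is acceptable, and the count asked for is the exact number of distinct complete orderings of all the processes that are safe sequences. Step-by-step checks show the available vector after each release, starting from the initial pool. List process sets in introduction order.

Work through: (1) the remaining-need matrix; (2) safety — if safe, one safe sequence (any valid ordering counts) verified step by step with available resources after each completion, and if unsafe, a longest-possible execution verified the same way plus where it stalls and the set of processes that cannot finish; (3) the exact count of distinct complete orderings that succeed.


(1) Need matrix, components ordered cpu, ram:
  task-1: (4, 7)
  task-0: (3, 0)
  task-2: (4, 2)
  task-4: (4, 0)
  task-6: (6, 4)
  task-7: (10, 6)
(2) SAFE — a valid safe sequence is task-0, task-4, task-2, task-6, task-1, task-7.
Key observation: the first exact fit in this order is task-0 — it needs (3, 0) with (3, 0) free, meeting a requested resource to the last unit.
Verifying each step:
  pool = (3, 0)
  task-0: need (3, 0) fits (3, 0); releases (2, 0), pool now (5, 0)
  task-4: need (4, 0) fits (5, 0); releases (0, 2), pool now (5, 2)
  task-2: need (4, 2) fits (5, 2); releases (1, 3), pool now (6, 5)
  task-6: need (6, 4) fits (6, 5); releases (1, 2), pool now (7, 7)
  task-1: need (4, 7) fits (7, 7); releases (3, 0), pool now (10, 7)
  task-7: need (10, 6) fits (10, 7); releases (0, 2), pool now (10, 9)
(3) Exactly 1 of the possible complete orderings is a safe sequence.


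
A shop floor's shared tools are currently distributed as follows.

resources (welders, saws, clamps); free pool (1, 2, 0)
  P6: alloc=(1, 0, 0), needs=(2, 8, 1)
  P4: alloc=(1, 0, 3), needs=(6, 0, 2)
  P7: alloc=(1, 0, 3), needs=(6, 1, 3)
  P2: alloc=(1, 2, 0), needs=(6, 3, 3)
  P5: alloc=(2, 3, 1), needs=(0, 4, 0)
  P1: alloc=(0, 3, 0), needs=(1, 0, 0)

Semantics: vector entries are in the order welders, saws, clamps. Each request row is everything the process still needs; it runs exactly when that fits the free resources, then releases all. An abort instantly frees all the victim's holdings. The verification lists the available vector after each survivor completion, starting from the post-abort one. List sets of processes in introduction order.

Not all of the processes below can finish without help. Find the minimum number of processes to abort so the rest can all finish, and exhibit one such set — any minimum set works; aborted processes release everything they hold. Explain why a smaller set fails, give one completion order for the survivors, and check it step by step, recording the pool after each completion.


Minimum abort set: P4 and P7.
Key observation: P2 was stuck for good until P4 and P7 gave back (2, 0, 6); in the order shown it finishes at step 4.
No one abort is enough; case by case: P6 alone leaves P4 blocked (short on welders and clamps); P4 alone leaves P7 blocked (short on welders); P7 alone leaves P4 blocked (short on welders); P2 alone leaves P4 blocked (short on welders and clamps); P5 alone leaves P4 blocked (short on welders and clamps); P1 alone leaves P4 blocked (short on welders and clamps).
Survivors finish in the order: P1, P5, P6, P2. Verifying each step (pool after the aborts first):
  pool = (3, 2, 6)
  P1 needs (1, 0, 0) <= (3, 2, 6) -> finishes; pool += (0, 3, 0) = (3, 5, 6)
  P5 needs (0, 4, 0) <= (3, 5, 6) -> finishes; pool += (2, 3, 1) = (5, 8, 7)
  P6 needs (2, 8, 1) <= (5, 8, 7) -> finishes; pool += (1, 0, 0) = (6, 8, 7)
  P2 needs (6, 3, 3) <= (6, 8, 7) -> finishes; pool += (1, 2, 0) = (7, 10, 7)
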